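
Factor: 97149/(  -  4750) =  - 2^( - 1 )*3^1*5^(  -  3 )*13^1*19^ ( - 1 )*47^1* 53^1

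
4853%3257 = 1596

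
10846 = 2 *5423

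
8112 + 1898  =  10010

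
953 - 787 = 166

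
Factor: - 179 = -179^1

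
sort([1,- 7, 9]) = [ - 7,1,9]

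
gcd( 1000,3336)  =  8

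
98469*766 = 75427254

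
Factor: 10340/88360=11/94  =  2^( - 1 ) * 11^1*47^( - 1 )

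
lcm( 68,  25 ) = 1700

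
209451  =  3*69817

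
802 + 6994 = 7796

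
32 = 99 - 67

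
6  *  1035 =6210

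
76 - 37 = 39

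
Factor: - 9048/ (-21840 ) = 2^ ( - 1)*5^(-1)*7^( - 1)*29^1  =  29/70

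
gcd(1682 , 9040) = 2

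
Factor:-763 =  - 7^1*109^1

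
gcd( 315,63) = 63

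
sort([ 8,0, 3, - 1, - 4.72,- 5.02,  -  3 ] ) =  [ - 5.02,-4.72,-3, - 1,0,3,8] 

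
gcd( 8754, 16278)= 6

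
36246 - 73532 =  - 37286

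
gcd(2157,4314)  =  2157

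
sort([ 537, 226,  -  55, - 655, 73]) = [ - 655,-55, 73, 226,537 ] 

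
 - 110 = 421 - 531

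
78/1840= 39/920 = 0.04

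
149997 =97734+52263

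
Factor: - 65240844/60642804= -5436737/5053567 = - 71^( -1)*109^( - 1)*653^( - 1)*5436737^1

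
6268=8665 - 2397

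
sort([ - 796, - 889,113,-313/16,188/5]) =[ - 889, - 796,-313/16, 188/5, 113]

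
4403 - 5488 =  - 1085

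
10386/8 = 5193/4 = 1298.25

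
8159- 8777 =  - 618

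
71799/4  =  71799/4 = 17949.75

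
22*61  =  1342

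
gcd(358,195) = 1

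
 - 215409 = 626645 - 842054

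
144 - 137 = 7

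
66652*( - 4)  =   - 266608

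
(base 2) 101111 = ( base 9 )52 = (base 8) 57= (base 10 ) 47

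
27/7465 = 27/7465 = 0.00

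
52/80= 13/20 = 0.65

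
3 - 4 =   -  1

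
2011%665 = 16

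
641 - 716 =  - 75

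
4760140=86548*55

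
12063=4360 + 7703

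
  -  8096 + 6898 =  - 1198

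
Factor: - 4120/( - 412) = 2^1*5^1 = 10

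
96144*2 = 192288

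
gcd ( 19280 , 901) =1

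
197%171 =26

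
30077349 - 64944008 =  - 34866659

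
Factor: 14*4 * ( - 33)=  - 1848 = - 2^3 * 3^1 * 7^1 * 11^1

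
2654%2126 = 528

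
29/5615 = 29/5615 =0.01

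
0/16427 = 0= 0.00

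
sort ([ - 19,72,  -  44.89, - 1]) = [ - 44.89, - 19,-1,72]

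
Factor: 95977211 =11^1 * 29^1*300869^1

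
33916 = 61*556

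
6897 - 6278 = 619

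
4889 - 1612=3277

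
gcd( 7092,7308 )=36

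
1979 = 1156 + 823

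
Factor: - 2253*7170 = - 16154010 = - 2^1 *3^2*5^1 * 239^1*751^1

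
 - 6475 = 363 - 6838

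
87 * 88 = 7656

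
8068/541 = 8068/541 = 14.91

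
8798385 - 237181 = 8561204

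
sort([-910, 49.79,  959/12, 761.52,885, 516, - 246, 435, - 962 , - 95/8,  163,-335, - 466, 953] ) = [  -  962,-910,-466,-335,-246,  -  95/8 , 49.79,  959/12,163,435,516,  761.52 , 885,  953]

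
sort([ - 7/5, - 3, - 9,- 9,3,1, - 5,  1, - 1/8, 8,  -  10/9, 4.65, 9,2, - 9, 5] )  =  [ - 9, - 9 ,- 9, - 5, - 3, - 7/5, - 10/9 , - 1/8, 1,1,  2, 3, 4.65 , 5 , 8, 9 ] 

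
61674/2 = 30837 = 30837.00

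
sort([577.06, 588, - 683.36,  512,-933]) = [ - 933, - 683.36,512,577.06,588]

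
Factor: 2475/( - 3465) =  - 5^1*7^(  -  1)  =  -5/7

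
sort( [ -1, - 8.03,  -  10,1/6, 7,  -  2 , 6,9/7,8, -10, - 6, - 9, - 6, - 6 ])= [ - 10,-10, - 9, - 8.03, - 6, - 6,  -  6, - 2, - 1, 1/6,9/7, 6,7,8] 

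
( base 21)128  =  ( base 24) kb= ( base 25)jg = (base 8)753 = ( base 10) 491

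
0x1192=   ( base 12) 272A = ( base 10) 4498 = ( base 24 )7JA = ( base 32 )4ci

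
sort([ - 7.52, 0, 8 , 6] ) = [ - 7.52,0, 6,  8 ]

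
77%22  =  11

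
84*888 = 74592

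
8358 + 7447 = 15805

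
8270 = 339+7931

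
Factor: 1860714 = 2^1  *3^2*167^1*619^1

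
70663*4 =282652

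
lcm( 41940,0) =0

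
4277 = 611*7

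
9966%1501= 960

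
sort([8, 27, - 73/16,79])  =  [ - 73/16,  8,27 , 79] 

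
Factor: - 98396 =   -  2^2*17^1*1447^1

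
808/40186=404/20093 = 0.02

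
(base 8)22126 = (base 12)5472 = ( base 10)9302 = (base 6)111022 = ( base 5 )244202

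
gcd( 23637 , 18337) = 1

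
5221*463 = 2417323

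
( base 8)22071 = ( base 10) 9273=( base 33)8h0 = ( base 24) g29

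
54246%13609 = 13419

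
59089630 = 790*74797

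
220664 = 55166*4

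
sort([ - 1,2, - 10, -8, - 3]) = [ - 10 , - 8,-3, - 1,2 ] 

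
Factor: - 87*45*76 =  - 2^2*  3^3*5^1*19^1*29^1 =- 297540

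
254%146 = 108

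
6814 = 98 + 6716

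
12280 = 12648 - 368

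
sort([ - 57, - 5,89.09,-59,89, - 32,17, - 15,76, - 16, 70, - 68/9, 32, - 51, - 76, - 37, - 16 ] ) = [-76, - 59, - 57,  -  51, - 37, - 32, - 16 , - 16, - 15, - 68/9, - 5, 17,32, 70, 76,89 , 89.09] 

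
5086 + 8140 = 13226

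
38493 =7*5499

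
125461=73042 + 52419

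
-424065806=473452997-897518803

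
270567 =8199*33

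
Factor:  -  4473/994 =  - 9/2=- 2^( -1 )*3^2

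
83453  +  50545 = 133998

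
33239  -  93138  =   - 59899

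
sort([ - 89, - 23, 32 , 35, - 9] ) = [ - 89, - 23 , - 9,32,35 ]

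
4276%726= 646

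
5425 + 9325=14750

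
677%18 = 11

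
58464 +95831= 154295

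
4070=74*55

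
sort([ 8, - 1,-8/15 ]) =[ - 1,-8/15,  8 ]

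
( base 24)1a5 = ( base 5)11241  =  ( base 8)1465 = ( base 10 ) 821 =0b1100110101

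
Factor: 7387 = 83^1*89^1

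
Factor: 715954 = 2^1*357977^1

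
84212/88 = 21053/22= 956.95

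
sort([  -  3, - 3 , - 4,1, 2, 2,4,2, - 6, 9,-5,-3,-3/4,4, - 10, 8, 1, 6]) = [-10,  -  6,-5, - 4, - 3  ,-3, - 3, - 3/4, 1, 1 , 2, 2,2, 4, 4,  6, 8, 9 ]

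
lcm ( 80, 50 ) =400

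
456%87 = 21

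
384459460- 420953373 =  - 36493913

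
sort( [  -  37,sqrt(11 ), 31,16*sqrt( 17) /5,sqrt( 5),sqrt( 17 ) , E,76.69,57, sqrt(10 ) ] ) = [-37,sqrt(5 ), E, sqrt( 10), sqrt(11), sqrt(17), 16* sqrt( 17)/5,31, 57,76.69]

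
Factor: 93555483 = 3^1*7^1* 4455023^1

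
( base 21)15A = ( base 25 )m6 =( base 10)556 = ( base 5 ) 4211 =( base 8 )1054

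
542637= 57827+484810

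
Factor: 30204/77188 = 9/23  =  3^2*23^(-1)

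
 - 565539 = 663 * ( - 853)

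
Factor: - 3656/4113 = - 2^3*3^ ( - 2) = -8/9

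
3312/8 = 414 = 414.00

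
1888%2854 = 1888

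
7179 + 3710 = 10889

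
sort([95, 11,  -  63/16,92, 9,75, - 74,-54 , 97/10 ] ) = [ - 74,-54, - 63/16, 9,97/10, 11,75,92,95] 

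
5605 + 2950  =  8555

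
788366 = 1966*401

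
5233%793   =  475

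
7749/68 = 7749/68= 113.96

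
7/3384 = 7/3384 = 0.00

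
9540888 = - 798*(-11956)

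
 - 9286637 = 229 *( - 40553 )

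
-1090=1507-2597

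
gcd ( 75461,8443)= 1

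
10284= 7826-  -  2458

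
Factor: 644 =2^2 * 7^1*23^1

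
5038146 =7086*711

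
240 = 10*24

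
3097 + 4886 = 7983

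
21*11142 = 233982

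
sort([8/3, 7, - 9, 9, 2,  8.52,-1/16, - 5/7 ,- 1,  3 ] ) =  [ - 9, - 1,-5/7, - 1/16,2, 8/3, 3, 7, 8.52,  9 ] 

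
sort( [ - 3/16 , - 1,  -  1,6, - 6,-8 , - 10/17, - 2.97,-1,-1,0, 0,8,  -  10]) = [ - 10, - 8, - 6, - 2.97,-1 ,-1 ,  -  1,-1,  -  10/17,- 3/16 , 0, 0, 6, 8]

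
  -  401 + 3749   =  3348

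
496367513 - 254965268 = 241402245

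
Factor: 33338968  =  2^3 * 13^2*24659^1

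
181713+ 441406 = 623119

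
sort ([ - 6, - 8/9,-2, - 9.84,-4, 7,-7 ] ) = [- 9.84, - 7,  -  6, - 4, - 2, - 8/9,7]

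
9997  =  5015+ 4982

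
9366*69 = 646254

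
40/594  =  20/297= 0.07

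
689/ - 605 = -689/605=- 1.14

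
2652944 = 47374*56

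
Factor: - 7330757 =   -  7^1*17^1*61603^1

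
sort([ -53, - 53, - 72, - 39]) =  [- 72, - 53, - 53, - 39 ]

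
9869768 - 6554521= 3315247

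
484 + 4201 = 4685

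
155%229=155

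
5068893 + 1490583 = 6559476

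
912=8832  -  7920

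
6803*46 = 312938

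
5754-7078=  - 1324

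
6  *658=3948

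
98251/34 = 98251/34 = 2889.74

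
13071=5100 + 7971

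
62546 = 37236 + 25310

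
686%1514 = 686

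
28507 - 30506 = -1999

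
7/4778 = 7/4778 = 0.00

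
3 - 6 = - 3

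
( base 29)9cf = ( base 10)7932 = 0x1efc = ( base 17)1A7A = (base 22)G8C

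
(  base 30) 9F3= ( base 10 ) 8553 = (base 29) A4R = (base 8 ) 20551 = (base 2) 10000101101001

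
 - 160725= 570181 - 730906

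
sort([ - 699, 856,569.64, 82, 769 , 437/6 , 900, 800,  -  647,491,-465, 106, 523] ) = [ - 699, - 647, - 465, 437/6, 82, 106, 491, 523,569.64, 769,800 , 856,900]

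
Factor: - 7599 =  - 3^1*17^1 * 149^1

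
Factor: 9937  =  19^1*523^1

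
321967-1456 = 320511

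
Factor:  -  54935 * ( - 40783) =5^1*17^1*2399^1 * 10987^1 =2240414105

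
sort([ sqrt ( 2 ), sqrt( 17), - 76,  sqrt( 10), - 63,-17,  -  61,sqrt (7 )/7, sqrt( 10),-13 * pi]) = [-76, - 63,- 61,-13*pi, - 17, sqrt( 7 ) /7 , sqrt(2),sqrt(10 ), sqrt( 10 ), sqrt( 17)]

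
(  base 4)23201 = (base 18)24h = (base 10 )737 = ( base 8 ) 1341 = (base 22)1bb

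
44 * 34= 1496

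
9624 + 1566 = 11190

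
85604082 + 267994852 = 353598934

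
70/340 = 7/34=0.21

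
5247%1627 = 366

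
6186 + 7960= 14146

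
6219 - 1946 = 4273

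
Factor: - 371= - 7^1 * 53^1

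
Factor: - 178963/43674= -2^ ( - 1 )*3^( - 1 )*23^1*29^( - 1 )*31^1 = -713/174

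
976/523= 976/523  =  1.87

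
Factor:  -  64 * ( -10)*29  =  18560 = 2^7*5^1 * 29^1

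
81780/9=9086 + 2/3 = 9086.67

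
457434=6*76239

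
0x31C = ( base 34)ne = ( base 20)1jg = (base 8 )1434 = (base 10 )796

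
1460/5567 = 1460/5567  =  0.26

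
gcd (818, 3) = 1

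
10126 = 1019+9107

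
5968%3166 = 2802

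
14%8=6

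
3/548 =3/548 = 0.01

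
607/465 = 1+142/465 = 1.31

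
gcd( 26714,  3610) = 722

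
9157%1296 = 85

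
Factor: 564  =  2^2*3^1*47^1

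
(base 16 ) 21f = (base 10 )543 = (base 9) 663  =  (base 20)173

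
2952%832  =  456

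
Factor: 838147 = 19^1*31^1*1423^1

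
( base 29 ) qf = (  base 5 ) 11034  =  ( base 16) 301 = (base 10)769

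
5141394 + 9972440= 15113834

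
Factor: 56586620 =2^2*5^1*647^1*4373^1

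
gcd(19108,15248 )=4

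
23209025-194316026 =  - 171107001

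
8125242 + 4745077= 12870319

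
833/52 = 16 + 1/52 = 16.02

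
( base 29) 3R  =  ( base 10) 114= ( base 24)4i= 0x72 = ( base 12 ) 96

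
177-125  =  52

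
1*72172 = 72172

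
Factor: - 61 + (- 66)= - 127=-127^1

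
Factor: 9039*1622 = 14661258 =2^1* 3^1 * 23^1*131^1 *811^1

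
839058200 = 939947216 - 100889016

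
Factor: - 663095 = -5^1*132619^1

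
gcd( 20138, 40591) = 1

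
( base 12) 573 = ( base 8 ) 1447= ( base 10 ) 807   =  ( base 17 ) 2D8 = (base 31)q1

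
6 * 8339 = 50034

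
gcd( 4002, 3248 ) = 58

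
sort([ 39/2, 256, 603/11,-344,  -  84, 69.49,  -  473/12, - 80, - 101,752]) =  [-344,-101, -84, - 80,-473/12,  39/2, 603/11,69.49,  256,752 ]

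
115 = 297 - 182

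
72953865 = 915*79731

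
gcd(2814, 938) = 938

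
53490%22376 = 8738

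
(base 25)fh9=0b10011001010001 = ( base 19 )1835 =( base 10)9809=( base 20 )14a9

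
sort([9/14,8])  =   [9/14,8]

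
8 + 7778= 7786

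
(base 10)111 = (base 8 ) 157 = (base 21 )56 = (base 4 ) 1233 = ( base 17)69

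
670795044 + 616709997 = 1287505041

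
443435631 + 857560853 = 1300996484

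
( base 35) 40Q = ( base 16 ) 133E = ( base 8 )11476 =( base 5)124201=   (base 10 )4926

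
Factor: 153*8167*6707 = 3^2*17^1*19^1*353^1*8167^1 = 8380738557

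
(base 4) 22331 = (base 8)1275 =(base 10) 701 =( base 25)131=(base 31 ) mj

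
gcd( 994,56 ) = 14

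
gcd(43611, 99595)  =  1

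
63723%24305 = 15113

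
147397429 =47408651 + 99988778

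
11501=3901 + 7600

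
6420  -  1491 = 4929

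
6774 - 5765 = 1009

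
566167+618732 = 1184899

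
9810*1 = 9810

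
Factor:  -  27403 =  - 67^1*409^1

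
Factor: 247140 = 2^2*3^2*5^1*1373^1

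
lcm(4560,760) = 4560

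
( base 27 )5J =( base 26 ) 5o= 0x9A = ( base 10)154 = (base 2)10011010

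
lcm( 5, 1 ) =5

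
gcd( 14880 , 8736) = 96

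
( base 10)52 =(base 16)34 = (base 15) 37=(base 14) 3A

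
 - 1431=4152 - 5583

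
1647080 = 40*41177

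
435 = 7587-7152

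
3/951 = 1/317= 0.00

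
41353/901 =41353/901 = 45.90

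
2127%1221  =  906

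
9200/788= 2300/197 = 11.68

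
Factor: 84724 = 2^2*59^1*359^1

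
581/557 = 1+24/557 = 1.04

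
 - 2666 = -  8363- - 5697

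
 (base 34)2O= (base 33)2q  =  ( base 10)92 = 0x5C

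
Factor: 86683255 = 5^1 * 17^1*103^1*9901^1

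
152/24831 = 152/24831  =  0.01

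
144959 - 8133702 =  - 7988743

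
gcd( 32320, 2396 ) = 4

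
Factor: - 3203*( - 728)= 2331784 = 2^3*7^1*13^1*3203^1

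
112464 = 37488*3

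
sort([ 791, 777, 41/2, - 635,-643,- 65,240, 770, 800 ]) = [-643, - 635,-65,41/2,240, 770, 777, 791,800 ] 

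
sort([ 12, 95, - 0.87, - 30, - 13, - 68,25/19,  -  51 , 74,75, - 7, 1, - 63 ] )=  [ - 68, - 63, - 51,-30, - 13, - 7, - 0.87, 1,25/19, 12, 74, 75 , 95] 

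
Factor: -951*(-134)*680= 2^4 *3^1 *5^1*17^1*67^1*317^1=   86655120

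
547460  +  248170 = 795630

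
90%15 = 0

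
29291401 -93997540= - 64706139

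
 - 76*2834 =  - 215384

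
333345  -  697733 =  - 364388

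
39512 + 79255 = 118767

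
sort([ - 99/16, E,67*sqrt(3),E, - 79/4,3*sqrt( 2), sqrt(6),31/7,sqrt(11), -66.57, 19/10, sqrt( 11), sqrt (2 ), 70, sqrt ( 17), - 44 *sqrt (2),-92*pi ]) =[  -  92*pi, - 66.57, - 44*sqrt(2 ), - 79/4, - 99/16, sqrt (2 ), 19/10, sqrt(6), E, E , sqrt(11), sqrt ( 11), sqrt( 17), 3*sqrt ( 2),31/7, 70,67*sqrt( 3)] 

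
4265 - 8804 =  - 4539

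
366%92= 90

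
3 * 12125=36375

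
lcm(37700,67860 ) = 339300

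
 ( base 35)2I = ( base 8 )130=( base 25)3D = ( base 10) 88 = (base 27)37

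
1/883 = 1/883 = 0.00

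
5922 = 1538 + 4384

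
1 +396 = 397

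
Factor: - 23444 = - 2^2*5861^1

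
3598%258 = 244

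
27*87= 2349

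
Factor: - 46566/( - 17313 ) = 2^1*3^1*13^1 * 29^( - 1) = 78/29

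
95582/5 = 19116 + 2/5 = 19116.40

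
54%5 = 4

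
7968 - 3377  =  4591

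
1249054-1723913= - 474859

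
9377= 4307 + 5070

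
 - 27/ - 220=27/220 = 0.12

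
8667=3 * 2889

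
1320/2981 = 120/271 = 0.44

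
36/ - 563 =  - 36/563 = - 0.06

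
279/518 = 279/518 = 0.54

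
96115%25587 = 19354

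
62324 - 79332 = - 17008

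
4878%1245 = 1143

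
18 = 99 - 81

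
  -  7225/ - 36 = 200 + 25/36 =200.69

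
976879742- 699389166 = 277490576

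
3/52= 3/52 = 0.06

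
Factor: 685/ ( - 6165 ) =- 3^(-2) = - 1/9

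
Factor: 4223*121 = 510983=11^2 * 41^1*103^1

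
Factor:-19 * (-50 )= 950 = 2^1*5^2*19^1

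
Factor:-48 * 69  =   - 2^4*3^2*23^1  =  - 3312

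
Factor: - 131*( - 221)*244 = 7064044 = 2^2*13^1*17^1*61^1*131^1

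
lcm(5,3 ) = 15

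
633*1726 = 1092558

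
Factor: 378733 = 378733^1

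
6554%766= 426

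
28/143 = 28/143 = 0.20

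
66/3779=66/3779  =  0.02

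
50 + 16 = 66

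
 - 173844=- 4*43461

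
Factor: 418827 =3^1 * 139609^1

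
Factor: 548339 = 11^1 * 79^1*631^1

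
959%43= 13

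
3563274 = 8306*429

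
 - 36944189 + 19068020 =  - 17876169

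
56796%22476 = 11844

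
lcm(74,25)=1850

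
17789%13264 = 4525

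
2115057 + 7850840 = 9965897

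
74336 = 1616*46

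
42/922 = 21/461 = 0.05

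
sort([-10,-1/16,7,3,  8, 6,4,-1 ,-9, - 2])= [-10, - 9, - 2,  -  1, - 1/16,3,4, 6,7 , 8 ]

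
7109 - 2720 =4389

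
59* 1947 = 114873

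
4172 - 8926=  -  4754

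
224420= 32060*7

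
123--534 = 657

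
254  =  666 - 412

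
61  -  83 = -22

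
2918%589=562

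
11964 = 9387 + 2577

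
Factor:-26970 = -2^1*3^1 * 5^1*29^1*31^1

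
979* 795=778305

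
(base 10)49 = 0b110001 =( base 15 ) 34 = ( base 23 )23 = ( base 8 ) 61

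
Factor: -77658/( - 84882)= 43/47= 43^1*47^( - 1)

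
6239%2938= 363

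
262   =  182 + 80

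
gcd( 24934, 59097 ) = 1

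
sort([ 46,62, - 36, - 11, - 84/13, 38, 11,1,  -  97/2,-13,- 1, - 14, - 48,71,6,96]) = [-97/2,  -  48, - 36, - 14,-13,-11,-84/13,-1, 1, 6, 11, 38, 46,62 , 71,96]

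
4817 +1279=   6096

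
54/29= 1+ 25/29 = 1.86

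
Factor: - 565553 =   -  565553^1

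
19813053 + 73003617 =92816670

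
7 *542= 3794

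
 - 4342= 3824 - 8166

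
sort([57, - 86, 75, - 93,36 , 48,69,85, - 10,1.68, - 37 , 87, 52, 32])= [ - 93,  -  86 , - 37, - 10,1.68, 32,36,48, 52,  57, 69,75, 85, 87 ]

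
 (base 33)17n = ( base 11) 1011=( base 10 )1343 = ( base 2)10100111111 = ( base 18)42b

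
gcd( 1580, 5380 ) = 20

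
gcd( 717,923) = 1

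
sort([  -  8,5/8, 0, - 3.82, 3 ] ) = [ - 8, -3.82, 0,  5/8, 3] 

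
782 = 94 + 688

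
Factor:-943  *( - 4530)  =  2^1*  3^1*5^1 * 23^1*41^1*151^1  =  4271790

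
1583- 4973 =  - 3390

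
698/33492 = 349/16746 = 0.02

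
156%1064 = 156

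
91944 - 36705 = 55239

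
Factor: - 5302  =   - 2^1*11^1*241^1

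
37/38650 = 37/38650  =  0.00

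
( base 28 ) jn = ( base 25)M5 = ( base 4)20223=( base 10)555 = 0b1000101011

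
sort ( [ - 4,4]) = [- 4, 4] 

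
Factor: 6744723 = 3^1*2248241^1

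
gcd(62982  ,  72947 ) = 1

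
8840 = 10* 884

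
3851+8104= 11955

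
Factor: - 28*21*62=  - 2^3*3^1*7^2*31^1 = -36456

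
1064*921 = 979944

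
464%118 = 110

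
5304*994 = 5272176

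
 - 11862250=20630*( - 575)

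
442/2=221 = 221.00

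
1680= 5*336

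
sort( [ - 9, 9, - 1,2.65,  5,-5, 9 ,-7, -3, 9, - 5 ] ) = [ - 9, - 7 , - 5, - 5,  -  3,-1, 2.65, 5 , 9,9 , 9] 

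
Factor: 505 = 5^1*101^1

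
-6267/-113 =6267/113= 55.46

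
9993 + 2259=12252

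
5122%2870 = 2252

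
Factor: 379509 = 3^1*13^1*37^1*263^1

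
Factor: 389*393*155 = 23695935=   3^1*5^1* 31^1  *131^1 * 389^1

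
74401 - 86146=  - 11745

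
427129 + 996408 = 1423537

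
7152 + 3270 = 10422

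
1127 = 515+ 612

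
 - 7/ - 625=7/625 = 0.01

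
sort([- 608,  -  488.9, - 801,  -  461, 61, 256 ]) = [ - 801, - 608, - 488.9,-461, 61, 256] 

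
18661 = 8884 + 9777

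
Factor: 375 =3^1*5^3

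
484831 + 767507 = 1252338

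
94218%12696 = 5346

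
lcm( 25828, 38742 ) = 77484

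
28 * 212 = 5936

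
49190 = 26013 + 23177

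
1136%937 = 199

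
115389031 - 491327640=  - 375938609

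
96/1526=48/763 = 0.06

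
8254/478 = 17 + 64/239 = 17.27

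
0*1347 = 0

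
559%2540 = 559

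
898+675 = 1573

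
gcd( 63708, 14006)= 2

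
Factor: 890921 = 101^1 * 8821^1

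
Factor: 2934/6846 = 3^1*7^( - 1 ) =3/7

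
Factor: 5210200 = 2^3 * 5^2 * 109^1*239^1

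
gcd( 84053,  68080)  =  1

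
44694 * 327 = 14614938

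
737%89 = 25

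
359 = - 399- - 758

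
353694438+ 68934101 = 422628539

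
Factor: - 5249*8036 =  - 2^2*7^2*29^1*  41^1*181^1 = - 42180964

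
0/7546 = 0 = 0.00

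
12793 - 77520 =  - 64727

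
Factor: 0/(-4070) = 0^1  =  0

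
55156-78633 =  - 23477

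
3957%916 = 293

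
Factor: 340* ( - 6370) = -2165800 = - 2^3 * 5^2 * 7^2*13^1 * 17^1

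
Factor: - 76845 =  - 3^1*5^1 * 47^1*109^1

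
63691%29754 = 4183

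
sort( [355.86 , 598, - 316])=[ - 316,  355.86, 598]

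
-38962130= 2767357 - 41729487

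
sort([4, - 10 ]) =[ - 10,4]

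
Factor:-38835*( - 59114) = 2295692190 = 2^1*3^2* 5^1*11^1*863^1*2687^1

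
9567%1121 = 599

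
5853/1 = 5853 = 5853.00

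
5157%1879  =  1399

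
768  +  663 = 1431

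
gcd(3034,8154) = 2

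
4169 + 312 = 4481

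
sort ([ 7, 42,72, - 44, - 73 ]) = [ - 73, - 44 , 7, 42, 72 ]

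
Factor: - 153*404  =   - 61812  =  -2^2*3^2*17^1*101^1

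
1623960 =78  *20820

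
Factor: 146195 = 5^1*7^1*4177^1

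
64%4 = 0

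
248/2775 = 248/2775= 0.09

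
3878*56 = 217168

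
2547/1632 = 1 + 305/544 = 1.56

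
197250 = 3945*50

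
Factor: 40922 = 2^1 *7^1 *37^1*79^1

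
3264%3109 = 155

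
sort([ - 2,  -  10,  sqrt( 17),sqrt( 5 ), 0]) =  [ - 10, - 2,0, sqrt( 5) , sqrt(17) ] 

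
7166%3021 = 1124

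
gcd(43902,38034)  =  18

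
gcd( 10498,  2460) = 2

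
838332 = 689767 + 148565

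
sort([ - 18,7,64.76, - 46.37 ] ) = [ - 46.37, - 18,7,64.76]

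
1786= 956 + 830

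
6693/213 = 2231/71 = 31.42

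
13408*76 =1019008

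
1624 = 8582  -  6958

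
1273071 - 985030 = 288041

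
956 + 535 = 1491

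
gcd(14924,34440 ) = 1148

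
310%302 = 8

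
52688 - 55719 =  - 3031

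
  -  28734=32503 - 61237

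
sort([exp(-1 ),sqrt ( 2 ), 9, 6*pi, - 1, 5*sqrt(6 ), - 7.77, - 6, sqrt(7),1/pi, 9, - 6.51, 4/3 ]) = [ - 7.77, - 6.51, - 6, - 1, 1/pi,  exp( - 1), 4/3,  sqrt ( 2 ), sqrt(7 ),  9,9, 5*sqrt( 6 ),6*pi ] 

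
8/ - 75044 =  - 2/18761 = - 0.00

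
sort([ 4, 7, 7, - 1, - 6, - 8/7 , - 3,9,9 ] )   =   [ - 6, - 3 , - 8/7, - 1, 4,7 , 7 , 9, 9] 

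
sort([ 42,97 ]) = [42, 97] 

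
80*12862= 1028960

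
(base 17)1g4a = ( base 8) 22617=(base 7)40014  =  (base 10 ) 9615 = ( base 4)2112033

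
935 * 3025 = 2828375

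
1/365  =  1/365  =  0.00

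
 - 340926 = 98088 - 439014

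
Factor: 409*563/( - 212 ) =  - 2^( - 2)*53^ ( - 1)*409^1*563^1 = -  230267/212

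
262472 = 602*436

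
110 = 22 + 88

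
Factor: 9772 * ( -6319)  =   - 2^2 *7^1*71^1*89^1*349^1 =-61749268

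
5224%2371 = 482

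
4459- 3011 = 1448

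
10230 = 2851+7379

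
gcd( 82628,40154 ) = 2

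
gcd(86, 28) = 2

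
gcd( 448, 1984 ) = 64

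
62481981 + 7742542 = 70224523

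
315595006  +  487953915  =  803548921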